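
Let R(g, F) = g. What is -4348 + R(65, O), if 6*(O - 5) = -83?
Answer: -4283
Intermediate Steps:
O = -53/6 (O = 5 + (⅙)*(-83) = 5 - 83/6 = -53/6 ≈ -8.8333)
-4348 + R(65, O) = -4348 + 65 = -4283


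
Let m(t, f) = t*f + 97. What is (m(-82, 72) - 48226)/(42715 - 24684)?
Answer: -54033/18031 ≈ -2.9967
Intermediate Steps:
m(t, f) = 97 + f*t (m(t, f) = f*t + 97 = 97 + f*t)
(m(-82, 72) - 48226)/(42715 - 24684) = ((97 + 72*(-82)) - 48226)/(42715 - 24684) = ((97 - 5904) - 48226)/18031 = (-5807 - 48226)*(1/18031) = -54033*1/18031 = -54033/18031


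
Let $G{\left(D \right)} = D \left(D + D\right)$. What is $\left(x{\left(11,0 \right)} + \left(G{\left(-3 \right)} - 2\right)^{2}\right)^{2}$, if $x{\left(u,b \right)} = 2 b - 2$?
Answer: $64516$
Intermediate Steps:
$G{\left(D \right)} = 2 D^{2}$ ($G{\left(D \right)} = D 2 D = 2 D^{2}$)
$x{\left(u,b \right)} = -2 + 2 b$
$\left(x{\left(11,0 \right)} + \left(G{\left(-3 \right)} - 2\right)^{2}\right)^{2} = \left(\left(-2 + 2 \cdot 0\right) + \left(2 \left(-3\right)^{2} - 2\right)^{2}\right)^{2} = \left(\left(-2 + 0\right) + \left(2 \cdot 9 - 2\right)^{2}\right)^{2} = \left(-2 + \left(18 - 2\right)^{2}\right)^{2} = \left(-2 + 16^{2}\right)^{2} = \left(-2 + 256\right)^{2} = 254^{2} = 64516$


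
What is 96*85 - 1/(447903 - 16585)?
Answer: 3519554879/431318 ≈ 8160.0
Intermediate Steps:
96*85 - 1/(447903 - 16585) = 8160 - 1/431318 = 3519554879/431318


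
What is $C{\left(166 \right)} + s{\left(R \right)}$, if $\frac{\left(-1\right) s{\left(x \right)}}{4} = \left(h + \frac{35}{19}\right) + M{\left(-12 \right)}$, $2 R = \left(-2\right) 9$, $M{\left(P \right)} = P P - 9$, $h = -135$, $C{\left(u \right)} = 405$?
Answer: $\frac{7555}{19} \approx 397.63$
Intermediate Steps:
$M{\left(P \right)} = -9 + P^{2}$ ($M{\left(P \right)} = P^{2} - 9 = -9 + P^{2}$)
$R = -9$ ($R = \frac{\left(-2\right) 9}{2} = \frac{1}{2} \left(-18\right) = -9$)
$s{\left(x \right)} = - \frac{140}{19}$ ($s{\left(x \right)} = - 4 \left(\left(-135 + \frac{35}{19}\right) - \left(9 - \left(-12\right)^{2}\right)\right) = - 4 \left(\left(-135 + 35 \cdot \frac{1}{19}\right) + \left(-9 + 144\right)\right) = - 4 \left(\left(-135 + \frac{35}{19}\right) + 135\right) = - 4 \left(- \frac{2530}{19} + 135\right) = \left(-4\right) \frac{35}{19} = - \frac{140}{19}$)
$C{\left(166 \right)} + s{\left(R \right)} = 405 - \frac{140}{19} = \frac{7555}{19}$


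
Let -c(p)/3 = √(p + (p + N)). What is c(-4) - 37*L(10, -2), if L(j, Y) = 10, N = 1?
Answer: -370 - 3*I*√7 ≈ -370.0 - 7.9373*I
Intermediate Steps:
c(p) = -3*√(1 + 2*p) (c(p) = -3*√(p + (p + 1)) = -3*√(p + (1 + p)) = -3*√(1 + 2*p))
c(-4) - 37*L(10, -2) = -3*√(1 + 2*(-4)) - 37*10 = -3*√(1 - 8) - 370 = -3*I*√7 - 370 = -370 - 3*I*√7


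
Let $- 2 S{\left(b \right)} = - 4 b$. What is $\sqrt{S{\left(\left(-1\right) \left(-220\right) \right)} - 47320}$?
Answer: $4 i \sqrt{2930} \approx 216.52 i$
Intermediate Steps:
$S{\left(b \right)} = 2 b$ ($S{\left(b \right)} = - \frac{\left(-4\right) b}{2} = 2 b$)
$\sqrt{S{\left(\left(-1\right) \left(-220\right) \right)} - 47320} = \sqrt{2 \left(\left(-1\right) \left(-220\right)\right) - 47320} = \sqrt{2 \cdot 220 - 47320} = \sqrt{440 - 47320} = \sqrt{-46880} = 4 i \sqrt{2930}$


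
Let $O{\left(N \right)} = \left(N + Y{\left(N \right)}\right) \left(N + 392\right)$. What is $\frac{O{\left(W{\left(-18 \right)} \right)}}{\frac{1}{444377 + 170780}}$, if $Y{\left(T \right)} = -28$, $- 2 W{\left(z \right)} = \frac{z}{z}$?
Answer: $- \frac{27455072067}{4} \approx -6.8638 \cdot 10^{9}$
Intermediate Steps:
$W{\left(z \right)} = - \frac{1}{2}$ ($W{\left(z \right)} = - \frac{z \frac{1}{z}}{2} = \left(- \frac{1}{2}\right) 1 = - \frac{1}{2}$)
$O{\left(N \right)} = \left(-28 + N\right) \left(392 + N\right)$ ($O{\left(N \right)} = \left(N - 28\right) \left(N + 392\right) = \left(-28 + N\right) \left(392 + N\right)$)
$\frac{O{\left(W{\left(-18 \right)} \right)}}{\frac{1}{444377 + 170780}} = \frac{-10976 + \left(- \frac{1}{2}\right)^{2} + 364 \left(- \frac{1}{2}\right)}{\frac{1}{444377 + 170780}} = \frac{-10976 + \frac{1}{4} - 182}{\frac{1}{615157}} = - \frac{44631 \frac{1}{\frac{1}{615157}}}{4} = \left(- \frac{44631}{4}\right) 615157 = - \frac{27455072067}{4}$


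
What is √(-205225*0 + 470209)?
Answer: √470209 ≈ 685.72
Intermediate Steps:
√(-205225*0 + 470209) = √(0 + 470209) = √470209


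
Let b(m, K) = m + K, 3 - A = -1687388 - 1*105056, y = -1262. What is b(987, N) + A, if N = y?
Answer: 1792172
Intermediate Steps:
A = 1792447 (A = 3 - (-1687388 - 1*105056) = 3 - (-1687388 - 105056) = 3 - 1*(-1792444) = 3 + 1792444 = 1792447)
N = -1262
b(m, K) = K + m
b(987, N) + A = (-1262 + 987) + 1792447 = -275 + 1792447 = 1792172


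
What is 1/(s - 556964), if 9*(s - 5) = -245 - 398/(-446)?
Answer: -2007/1117871149 ≈ -1.7954e-6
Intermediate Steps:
s = -44401/2007 (s = 5 + (-245 - 398/(-446))/9 = 5 + (-245 - 398*(-1/446))/9 = 5 + (-245 + 199/223)/9 = 5 + (⅑)*(-54436/223) = 5 - 54436/2007 = -44401/2007 ≈ -22.123)
1/(s - 556964) = 1/(-44401/2007 - 556964) = 1/(-1117871149/2007) = -2007/1117871149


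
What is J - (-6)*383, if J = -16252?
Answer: -13954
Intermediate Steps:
J - (-6)*383 = -16252 - (-6)*383 = -16252 - 1*(-2298) = -16252 + 2298 = -13954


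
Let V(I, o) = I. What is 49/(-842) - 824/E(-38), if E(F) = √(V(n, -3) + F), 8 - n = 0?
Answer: -49/842 + 412*I*√30/15 ≈ -0.058195 + 150.44*I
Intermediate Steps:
n = 8 (n = 8 - 1*0 = 8 + 0 = 8)
E(F) = √(8 + F)
49/(-842) - 824/E(-38) = 49/(-842) - 824/√(8 - 38) = 49*(-1/842) - 824*(-I*√30/30) = -49/842 - 824*(-I*√30/30) = -49/842 - (-412)*I*√30/15 = -49/842 + 412*I*√30/15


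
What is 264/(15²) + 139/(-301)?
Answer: 16063/22575 ≈ 0.71154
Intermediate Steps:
264/(15²) + 139/(-301) = 264/225 + 139*(-1/301) = 264*(1/225) - 139/301 = 88/75 - 139/301 = 16063/22575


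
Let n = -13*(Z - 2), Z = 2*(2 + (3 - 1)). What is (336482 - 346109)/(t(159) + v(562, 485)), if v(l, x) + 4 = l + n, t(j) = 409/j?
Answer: -1530693/76729 ≈ -19.949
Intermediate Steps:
Z = 8 (Z = 2*(2 + 2) = 2*4 = 8)
n = -78 (n = -13*(8 - 2) = -13*6 = -78)
v(l, x) = -82 + l (v(l, x) = -4 + (l - 78) = -4 + (-78 + l) = -82 + l)
(336482 - 346109)/(t(159) + v(562, 485)) = (336482 - 346109)/(409/159 + (-82 + 562)) = -9627/(409*(1/159) + 480) = -9627/(409/159 + 480) = -9627/76729/159 = -9627*159/76729 = -1530693/76729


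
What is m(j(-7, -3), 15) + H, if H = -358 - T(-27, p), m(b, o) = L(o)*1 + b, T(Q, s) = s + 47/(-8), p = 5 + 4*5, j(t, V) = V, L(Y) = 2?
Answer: -3025/8 ≈ -378.13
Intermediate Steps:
p = 25 (p = 5 + 20 = 25)
T(Q, s) = -47/8 + s (T(Q, s) = s + 47*(-⅛) = s - 47/8 = -47/8 + s)
m(b, o) = 2 + b (m(b, o) = 2*1 + b = 2 + b)
H = -3017/8 (H = -358 - (-47/8 + 25) = -358 - 1*153/8 = -358 - 153/8 = -3017/8 ≈ -377.13)
m(j(-7, -3), 15) + H = (2 - 3) - 3017/8 = -1 - 3017/8 = -3025/8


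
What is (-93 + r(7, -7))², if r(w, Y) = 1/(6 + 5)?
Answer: 1044484/121 ≈ 8632.1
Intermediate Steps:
r(w, Y) = 1/11
(-93 + r(7, -7))² = (-93 + 1/11)² = (-1022/11)² = 1044484/121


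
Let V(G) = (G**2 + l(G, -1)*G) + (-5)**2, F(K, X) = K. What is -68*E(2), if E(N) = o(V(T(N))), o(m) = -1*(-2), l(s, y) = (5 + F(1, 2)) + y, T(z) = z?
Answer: -136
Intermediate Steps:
l(s, y) = 6 + y (l(s, y) = (5 + 1) + y = 6 + y)
V(G) = 25 + G**2 + 5*G (V(G) = (G**2 + (6 - 1)*G) + (-5)**2 = (G**2 + 5*G) + 25 = 25 + G**2 + 5*G)
o(m) = 2
E(N) = 2
-68*E(2) = -68*2 = -136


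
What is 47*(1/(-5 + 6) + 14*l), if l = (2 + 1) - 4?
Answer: -611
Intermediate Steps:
l = -1 (l = 3 - 4 = -1)
47*(1/(-5 + 6) + 14*l) = 47*(1/(-5 + 6) + 14*(-1)) = 47*(1/1 - 14) = 47*(1 - 14) = 47*(-13) = -611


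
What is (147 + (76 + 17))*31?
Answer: 7440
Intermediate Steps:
(147 + (76 + 17))*31 = (147 + 93)*31 = 240*31 = 7440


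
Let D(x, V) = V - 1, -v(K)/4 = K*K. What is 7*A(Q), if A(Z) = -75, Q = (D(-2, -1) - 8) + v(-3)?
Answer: -525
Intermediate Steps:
v(K) = -4*K² (v(K) = -4*K*K = -4*K²)
D(x, V) = -1 + V
Q = -46 (Q = ((-1 - 1) - 8) - 4*(-3)² = (-2 - 8) - 4*9 = -10 - 36 = -46)
7*A(Q) = 7*(-75) = -525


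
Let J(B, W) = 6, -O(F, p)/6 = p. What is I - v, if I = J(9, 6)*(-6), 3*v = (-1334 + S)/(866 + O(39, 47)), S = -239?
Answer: -61499/1752 ≈ -35.102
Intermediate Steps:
O(F, p) = -6*p
v = -1573/1752 (v = ((-1334 - 239)/(866 - 6*47))/3 = (-1573/(866 - 282))/3 = (-1573/584)/3 = (-1573*1/584)/3 = (1/3)*(-1573/584) = -1573/1752 ≈ -0.89783)
I = -36 (I = 6*(-6) = -36)
I - v = -36 - 1*(-1573/1752) = -36 + 1573/1752 = -61499/1752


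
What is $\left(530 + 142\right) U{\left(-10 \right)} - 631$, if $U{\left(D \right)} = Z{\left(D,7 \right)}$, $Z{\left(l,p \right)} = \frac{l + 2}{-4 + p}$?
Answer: $-2423$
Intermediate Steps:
$Z{\left(l,p \right)} = \frac{2 + l}{-4 + p}$
$U{\left(D \right)} = \frac{2}{3} + \frac{D}{3}$ ($U{\left(D \right)} = \frac{2 + D}{-4 + 7} = \frac{2 + D}{3} = \frac{2}{3} + \frac{D}{3}$)
$\left(530 + 142\right) U{\left(-10 \right)} - 631 = \left(530 + 142\right) \left(\frac{2}{3} + \frac{1}{3} \left(-10\right)\right) - 631 = 672 \left(\frac{2}{3} - \frac{10}{3}\right) - 631 = 672 \left(- \frac{8}{3}\right) - 631 = -1792 - 631 = -2423$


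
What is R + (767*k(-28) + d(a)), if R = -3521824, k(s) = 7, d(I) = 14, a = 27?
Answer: -3516441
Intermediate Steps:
R + (767*k(-28) + d(a)) = -3521824 + (767*7 + 14) = -3521824 + (5369 + 14) = -3521824 + 5383 = -3516441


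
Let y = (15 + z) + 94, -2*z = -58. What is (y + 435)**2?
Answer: 328329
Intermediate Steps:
z = 29 (z = -1/2*(-58) = 29)
y = 138 (y = (15 + 29) + 94 = 44 + 94 = 138)
(y + 435)**2 = (138 + 435)**2 = 573**2 = 328329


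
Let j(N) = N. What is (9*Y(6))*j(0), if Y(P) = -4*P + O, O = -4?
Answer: 0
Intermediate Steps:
Y(P) = -4 - 4*P (Y(P) = -4*P - 4 = -4 - 4*P)
(9*Y(6))*j(0) = (9*(-4 - 4*6))*0 = (9*(-4 - 24))*0 = (9*(-28))*0 = -252*0 = 0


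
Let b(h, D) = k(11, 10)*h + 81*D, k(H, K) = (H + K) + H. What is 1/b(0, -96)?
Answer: -1/7776 ≈ -0.00012860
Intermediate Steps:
k(H, K) = K + 2*H
b(h, D) = 32*h + 81*D (b(h, D) = (10 + 2*11)*h + 81*D = (10 + 22)*h + 81*D = 32*h + 81*D)
1/b(0, -96) = 1/(32*0 + 81*(-96)) = 1/(0 - 7776) = 1/(-7776) = -1/7776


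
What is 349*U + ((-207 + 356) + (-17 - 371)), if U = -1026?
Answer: -358313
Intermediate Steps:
349*U + ((-207 + 356) + (-17 - 371)) = 349*(-1026) + ((-207 + 356) + (-17 - 371)) = -358074 + (149 - 388) = -358074 - 239 = -358313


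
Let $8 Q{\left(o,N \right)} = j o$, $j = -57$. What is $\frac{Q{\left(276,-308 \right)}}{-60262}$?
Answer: $\frac{3933}{120524} \approx 0.032633$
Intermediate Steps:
$Q{\left(o,N \right)} = - \frac{57 o}{8}$ ($Q{\left(o,N \right)} = \frac{\left(-57\right) o}{8} = - \frac{57 o}{8}$)
$\frac{Q{\left(276,-308 \right)}}{-60262} = \frac{\left(- \frac{57}{8}\right) 276}{-60262} = \left(- \frac{3933}{2}\right) \left(- \frac{1}{60262}\right) = \frac{3933}{120524}$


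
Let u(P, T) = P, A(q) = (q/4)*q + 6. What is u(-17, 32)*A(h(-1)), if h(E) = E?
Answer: -425/4 ≈ -106.25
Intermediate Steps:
A(q) = 6 + q**2/4 (A(q) = (q*(1/4))*q + 6 = (q/4)*q + 6 = q**2/4 + 6 = 6 + q**2/4)
u(-17, 32)*A(h(-1)) = -17*(6 + (1/4)*(-1)**2) = -17*(6 + (1/4)*1) = -17*(6 + 1/4) = -17*25/4 = -425/4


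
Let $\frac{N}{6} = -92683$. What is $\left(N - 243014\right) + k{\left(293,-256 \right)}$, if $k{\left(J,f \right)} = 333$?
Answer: $-798779$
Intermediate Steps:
$N = -556098$ ($N = 6 \left(-92683\right) = -556098$)
$\left(N - 243014\right) + k{\left(293,-256 \right)} = \left(-556098 - 243014\right) + 333 = -799112 + 333 = -798779$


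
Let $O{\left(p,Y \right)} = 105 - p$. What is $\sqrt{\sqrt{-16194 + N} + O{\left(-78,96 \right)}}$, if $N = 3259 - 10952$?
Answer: $\sqrt{183 + i \sqrt{23887}} \approx 14.535 + 5.3166 i$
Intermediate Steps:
$N = -7693$ ($N = 3259 - 10952 = -7693$)
$\sqrt{\sqrt{-16194 + N} + O{\left(-78,96 \right)}} = \sqrt{\sqrt{-16194 - 7693} + \left(105 - -78\right)} = \sqrt{\sqrt{-23887} + \left(105 + 78\right)} = \sqrt{i \sqrt{23887} + 183} = \sqrt{183 + i \sqrt{23887}}$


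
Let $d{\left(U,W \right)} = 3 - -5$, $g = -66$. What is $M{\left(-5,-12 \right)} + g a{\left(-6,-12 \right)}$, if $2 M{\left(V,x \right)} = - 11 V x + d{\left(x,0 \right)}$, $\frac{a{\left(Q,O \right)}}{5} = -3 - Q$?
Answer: $-1316$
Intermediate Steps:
$a{\left(Q,O \right)} = -15 - 5 Q$ ($a{\left(Q,O \right)} = 5 \left(-3 - Q\right) = -15 - 5 Q$)
$d{\left(U,W \right)} = 8$ ($d{\left(U,W \right)} = 3 + 5 = 8$)
$M{\left(V,x \right)} = 4 - \frac{11 V x}{2}$ ($M{\left(V,x \right)} = \frac{- 11 V x + 8}{2} = \frac{8 - 11 V x}{2} = 4 - \frac{11 V x}{2}$)
$M{\left(-5,-12 \right)} + g a{\left(-6,-12 \right)} = \left(4 - \left(- \frac{55}{2}\right) \left(-12\right)\right) - 66 \left(-15 - -30\right) = \left(4 - 330\right) - 66 \left(-15 + 30\right) = -326 - 990 = -1316$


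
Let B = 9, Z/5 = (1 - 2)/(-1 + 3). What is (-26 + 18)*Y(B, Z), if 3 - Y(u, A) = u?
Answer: 48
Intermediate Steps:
Z = -5/2 (Z = 5*((1 - 2)/(-1 + 3)) = 5*(-1/2) = -5/2 ≈ -2.5000)
Y(u, A) = 3 - u
(-26 + 18)*Y(B, Z) = (-26 + 18)*(3 - 1*9) = -8*(3 - 9) = -8*(-6) = 48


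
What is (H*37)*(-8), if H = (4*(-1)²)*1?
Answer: -1184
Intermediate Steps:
H = 4 (H = (4*1)*1 = 4*1 = 4)
(H*37)*(-8) = (4*37)*(-8) = 148*(-8) = -1184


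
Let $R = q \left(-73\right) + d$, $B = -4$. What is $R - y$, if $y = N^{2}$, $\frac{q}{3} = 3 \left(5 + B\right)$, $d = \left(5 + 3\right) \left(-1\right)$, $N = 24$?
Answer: $-1241$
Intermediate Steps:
$d = -8$ ($d = 8 \left(-1\right) = -8$)
$q = 9$ ($q = 3 \cdot 3 \left(5 - 4\right) = 3 \cdot 3 \cdot 1 = 3 \cdot 3 = 9$)
$y = 576$ ($y = 24^{2} = 576$)
$R = -665$ ($R = 9 \left(-73\right) - 8 = -657 - 8 = -665$)
$R - y = -665 - 576 = -1241$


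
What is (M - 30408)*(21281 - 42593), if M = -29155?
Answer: 1269406656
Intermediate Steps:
(M - 30408)*(21281 - 42593) = (-29155 - 30408)*(21281 - 42593) = -59563*(-21312) = 1269406656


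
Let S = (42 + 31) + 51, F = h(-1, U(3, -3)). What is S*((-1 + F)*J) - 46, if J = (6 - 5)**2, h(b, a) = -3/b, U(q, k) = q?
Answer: 202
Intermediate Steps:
J = 1 (J = 1**2 = 1)
F = 3 (F = -3/(-1) = -3*(-1) = 3)
S = 124 (S = 73 + 51 = 124)
S*((-1 + F)*J) - 46 = 124*((-1 + 3)*1) - 46 = 124*(2*1) - 46 = 124*2 - 46 = 248 - 46 = 202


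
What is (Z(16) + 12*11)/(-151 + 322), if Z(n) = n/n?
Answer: 7/9 ≈ 0.77778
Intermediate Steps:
Z(n) = 1
(Z(16) + 12*11)/(-151 + 322) = (1 + 12*11)/(-151 + 322) = (1 + 132)/171 = 133*(1/171) = 7/9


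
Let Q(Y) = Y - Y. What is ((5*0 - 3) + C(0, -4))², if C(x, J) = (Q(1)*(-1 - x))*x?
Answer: 9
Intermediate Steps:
Q(Y) = 0 (Q(Y) = Y - Y = 0)
C(x, J) = 0 (C(x, J) = (0*(-1 - x))*x = 0*x = 0)
((5*0 - 3) + C(0, -4))² = ((5*0 - 3) + 0)² = ((0 - 3) + 0)² = (-3 + 0)² = (-3)² = 9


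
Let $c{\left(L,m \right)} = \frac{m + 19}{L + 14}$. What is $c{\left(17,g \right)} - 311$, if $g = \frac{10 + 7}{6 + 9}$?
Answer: $- \frac{144313}{465} \approx -310.35$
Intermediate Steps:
$g = \frac{17}{15} \approx 1.1333$
$c{\left(L,m \right)} = \frac{19 + m}{14 + L}$
$c{\left(17,g \right)} - 311 = \frac{19 + \frac{17}{15}}{14 + 17} - 311 = \frac{1}{31} \cdot \frac{302}{15} - 311 = \frac{302}{465} - 311 = - \frac{144313}{465}$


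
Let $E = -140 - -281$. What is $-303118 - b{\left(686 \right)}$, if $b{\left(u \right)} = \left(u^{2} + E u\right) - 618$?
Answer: $-869822$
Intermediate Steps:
$E = 141$ ($E = -140 + 281 = 141$)
$b{\left(u \right)} = -618 + u^{2} + 141 u$ ($b{\left(u \right)} = \left(u^{2} + 141 u\right) - 618 = -618 + u^{2} + 141 u$)
$-303118 - b{\left(686 \right)} = -303118 - \left(-618 + 686^{2} + 141 \cdot 686\right) = -303118 - \left(-618 + 470596 + 96726\right) = -303118 - 566704 = -869822$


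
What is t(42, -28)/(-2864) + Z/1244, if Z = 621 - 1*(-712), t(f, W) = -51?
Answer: 970289/890704 ≈ 1.0893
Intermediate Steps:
Z = 1333 (Z = 621 + 712 = 1333)
t(42, -28)/(-2864) + Z/1244 = -51/(-2864) + 1333/1244 = -51*(-1/2864) + 1333*(1/1244) = 51/2864 + 1333/1244 = 970289/890704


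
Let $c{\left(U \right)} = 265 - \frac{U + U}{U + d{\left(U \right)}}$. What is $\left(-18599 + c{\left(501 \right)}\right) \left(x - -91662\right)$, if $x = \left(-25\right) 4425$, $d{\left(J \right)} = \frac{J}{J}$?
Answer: $\frac{87274078605}{251} \approx 3.4771 \cdot 10^{8}$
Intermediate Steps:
$d{\left(J \right)} = 1$
$x = -110625$
$c{\left(U \right)} = 265 - \frac{2 U}{1 + U}$ ($c{\left(U \right)} = 265 - \frac{U + U}{U + 1} = 265 - \frac{2 U}{1 + U}$)
$\left(-18599 + c{\left(501 \right)}\right) \left(x - -91662\right) = \left(-18599 + \frac{265 + 263 \cdot 501}{1 + 501}\right) \left(-110625 - -91662\right) = \left(-18599 + \frac{265 + 131763}{502}\right) \left(-110625 + \left(-62296 + 153958\right)\right) = \left(-18599 + \frac{1}{502} \cdot 132028\right) \left(-110625 + 91662\right) = \left(-18599 + \frac{66014}{251}\right) \left(-18963\right) = \left(- \frac{4602335}{251}\right) \left(-18963\right) = \frac{87274078605}{251}$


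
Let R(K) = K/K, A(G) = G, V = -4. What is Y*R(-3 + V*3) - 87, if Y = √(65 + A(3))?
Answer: -87 + 2*√17 ≈ -78.754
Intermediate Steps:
R(K) = 1
Y = 2*√17 (Y = √(65 + 3) = √68 = 2*√17 ≈ 8.2462)
Y*R(-3 + V*3) - 87 = (2*√17)*1 - 87 = 2*√17 - 87 = -87 + 2*√17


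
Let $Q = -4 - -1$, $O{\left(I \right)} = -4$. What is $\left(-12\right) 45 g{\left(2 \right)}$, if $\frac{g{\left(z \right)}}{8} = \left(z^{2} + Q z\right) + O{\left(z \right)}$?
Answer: $25920$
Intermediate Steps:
$Q = -3$ ($Q = -4 + 1 = -3$)
$g{\left(z \right)} = -32 - 24 z + 8 z^{2}$ ($g{\left(z \right)} = 8 \left(\left(z^{2} - 3 z\right) - 4\right) = 8 \left(-4 + z^{2} - 3 z\right) = -32 - 24 z + 8 z^{2}$)
$\left(-12\right) 45 g{\left(2 \right)} = \left(-12\right) 45 \left(-32 - 48 + 8 \cdot 2^{2}\right) = - 540 \left(-32 - 48 + 8 \cdot 4\right) = - 540 \left(-32 - 48 + 32\right) = \left(-540\right) \left(-48\right) = 25920$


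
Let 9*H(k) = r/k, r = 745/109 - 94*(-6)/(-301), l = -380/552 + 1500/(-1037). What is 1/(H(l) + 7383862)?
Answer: 30070924905/222039551946476272 ≈ 1.3543e-7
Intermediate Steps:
l = -305515/143106 (l = -380*1/552 + 1500*(-1/1037) = -95/138 - 1500/1037 = -305515/143106 ≈ -2.1349)
r = 162769/32809 (r = 745*(1/109) + 564*(-1/301) = 745/109 - 564/301 = 162769/32809 ≈ 4.9611)
H(k) = 162769/(295281*k) (H(k) = (162769/(32809*k))/9 = 162769/(295281*k))
1/(H(l) + 7383862) = 1/(162769/(295281*(-305515/143106)) + 7383862) = 1/((162769/295281)*(-143106/305515) + 7383862) = 1/(-7764406838/30070924905 + 7383862) = 1/(222039551946476272/30070924905) = 30070924905/222039551946476272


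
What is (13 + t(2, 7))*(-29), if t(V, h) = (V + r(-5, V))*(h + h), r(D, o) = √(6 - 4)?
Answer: -1189 - 406*√2 ≈ -1763.2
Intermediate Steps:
r(D, o) = √2
t(V, h) = 2*h*(V + √2) (t(V, h) = (V + √2)*(h + h) = (V + √2)*(2*h) = 2*h*(V + √2))
(13 + t(2, 7))*(-29) = (13 + 2*7*(2 + √2))*(-29) = (13 + (28 + 14*√2))*(-29) = (41 + 14*√2)*(-29) = -1189 - 406*√2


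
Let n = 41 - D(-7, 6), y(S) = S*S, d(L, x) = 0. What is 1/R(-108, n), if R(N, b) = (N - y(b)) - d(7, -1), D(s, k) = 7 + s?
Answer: -1/1789 ≈ -0.00055897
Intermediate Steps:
y(S) = S**2
n = 41 (n = 41 - (7 - 7) = 41 - 1*0 = 41 + 0 = 41)
R(N, b) = N - b**2 (R(N, b) = (N - b**2) - 1*0 = (N - b**2) + 0 = N - b**2)
1/R(-108, n) = 1/(-108 - 1*41**2) = 1/(-108 - 1*1681) = 1/(-108 - 1681) = 1/(-1789) = -1/1789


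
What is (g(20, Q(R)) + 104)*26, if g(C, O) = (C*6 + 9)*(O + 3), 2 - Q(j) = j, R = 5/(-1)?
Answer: 36244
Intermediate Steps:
R = -5 (R = 5*(-1) = -5)
Q(j) = 2 - j
g(C, O) = (3 + O)*(9 + 6*C) (g(C, O) = (6*C + 9)*(3 + O) = (9 + 6*C)*(3 + O) = (3 + O)*(9 + 6*C))
(g(20, Q(R)) + 104)*26 = ((27 + 9*(2 - 1*(-5)) + 18*20 + 6*20*(2 - 1*(-5))) + 104)*26 = ((27 + 9*(2 + 5) + 360 + 6*20*(2 + 5)) + 104)*26 = ((27 + 9*7 + 360 + 6*20*7) + 104)*26 = ((27 + 63 + 360 + 840) + 104)*26 = (1290 + 104)*26 = 1394*26 = 36244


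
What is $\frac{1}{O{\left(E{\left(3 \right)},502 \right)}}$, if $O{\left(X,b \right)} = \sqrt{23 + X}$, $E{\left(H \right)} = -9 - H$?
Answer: $\frac{\sqrt{11}}{11} \approx 0.30151$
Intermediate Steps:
$\frac{1}{O{\left(E{\left(3 \right)},502 \right)}} = \frac{1}{\sqrt{23 - 12}} = \frac{1}{\sqrt{11}} = \frac{\sqrt{11}}{11}$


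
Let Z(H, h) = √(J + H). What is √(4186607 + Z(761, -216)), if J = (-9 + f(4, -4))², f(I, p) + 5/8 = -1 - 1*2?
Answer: √(66985712 + 6*√6545)/4 ≈ 2046.1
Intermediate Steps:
f(I, p) = -29/8 (f(I, p) = -5/8 + (-1 - 1*2) = -5/8 + (-1 - 2) = -5/8 - 3 = -29/8)
J = 10201/64 (J = (-9 - 29/8)² = (-101/8)² = 10201/64 ≈ 159.39)
Z(H, h) = √(10201/64 + H)
√(4186607 + Z(761, -216)) = √(4186607 + √(10201 + 64*761)/8) = √(4186607 + √(10201 + 48704)/8) = √(4186607 + √58905/8) = √(4186607 + (3*√6545)/8) = √(4186607 + 3*√6545/8)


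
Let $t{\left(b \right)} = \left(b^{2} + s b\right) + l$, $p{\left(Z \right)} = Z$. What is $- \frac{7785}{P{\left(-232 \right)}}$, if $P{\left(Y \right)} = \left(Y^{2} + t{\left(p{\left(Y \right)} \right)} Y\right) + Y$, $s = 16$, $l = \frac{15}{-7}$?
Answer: $\frac{18165}{27001088} \approx 0.00067275$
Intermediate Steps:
$l = - \frac{15}{7}$ ($l = 15 \left(- \frac{1}{7}\right) = - \frac{15}{7} \approx -2.1429$)
$t{\left(b \right)} = - \frac{15}{7} + b^{2} + 16 b$ ($t{\left(b \right)} = \left(b^{2} + 16 b\right) - \frac{15}{7} = - \frac{15}{7} + b^{2} + 16 b$)
$P{\left(Y \right)} = Y + Y^{2} + Y \left(- \frac{15}{7} + Y^{2} + 16 Y\right)$ ($P{\left(Y \right)} = \left(Y^{2} + \left(- \frac{15}{7} + Y^{2} + 16 Y\right) Y\right) + Y = \left(Y^{2} + Y \left(- \frac{15}{7} + Y^{2} + 16 Y\right)\right) + Y = Y + Y^{2} + Y \left(- \frac{15}{7} + Y^{2} + 16 Y\right)$)
$- \frac{7785}{P{\left(-232 \right)}} = - \frac{7785}{\frac{1}{7} \left(-232\right) \left(-8 + 7 \left(-232\right)^{2} + 119 \left(-232\right)\right)} = - \frac{7785}{\frac{1}{7} \left(-232\right) \left(-8 + 7 \cdot 53824 - 27608\right)} = - \frac{7785}{\frac{1}{7} \left(-232\right) \left(-8 + 376768 - 27608\right)} = - \frac{7785}{\frac{1}{7} \left(-232\right) 349152} = - \frac{7785}{- \frac{81003264}{7}} = \left(-7785\right) \left(- \frac{7}{81003264}\right) = \frac{18165}{27001088}$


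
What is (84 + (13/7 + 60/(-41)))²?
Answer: 586656841/82369 ≈ 7122.3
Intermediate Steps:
(84 + (13/7 + 60/(-41)))² = (84 + (13*(⅐) + 60*(-1/41)))² = (84 + (13/7 - 60/41))² = (84 + 113/287)² = (24221/287)² = 586656841/82369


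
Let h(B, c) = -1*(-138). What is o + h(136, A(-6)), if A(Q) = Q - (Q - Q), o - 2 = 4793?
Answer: 4933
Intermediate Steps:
o = 4795 (o = 2 + 4793 = 4795)
A(Q) = Q (A(Q) = Q - 1*0 = Q + 0 = Q)
h(B, c) = 138
o + h(136, A(-6)) = 4795 + 138 = 4933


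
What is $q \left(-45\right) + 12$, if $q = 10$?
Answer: $-438$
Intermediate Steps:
$q \left(-45\right) + 12 = 10 \left(-45\right) + 12 = -450 + 12 = -438$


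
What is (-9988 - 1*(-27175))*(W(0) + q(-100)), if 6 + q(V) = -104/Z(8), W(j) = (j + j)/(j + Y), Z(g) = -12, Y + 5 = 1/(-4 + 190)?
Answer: 45832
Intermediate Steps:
Y = -929/186 (Y = -5 + 1/(-4 + 190) = -5 + 1/186 = -929/186 ≈ -4.9946)
W(j) = 2*j/(-929/186 + j) (W(j) = (j + j)/(j - 929/186) = (2*j)/(-929/186 + j) = 2*j/(-929/186 + j))
q(V) = 8/3 (q(V) = -6 - 104/(-12) = -6 - 104*(-1/12) = -6 + 26/3 = 8/3)
(-9988 - 1*(-27175))*(W(0) + q(-100)) = (-9988 - 1*(-27175))*(372*0/(-929 + 186*0) + 8/3) = (-9988 + 27175)*(372*0/(-929 + 0) + 8/3) = 17187*(372*0/(-929) + 8/3) = 17187*(372*0*(-1/929) + 8/3) = 17187*(0 + 8/3) = 17187*(8/3) = 45832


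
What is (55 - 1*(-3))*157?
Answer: 9106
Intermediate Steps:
(55 - 1*(-3))*157 = (55 + 3)*157 = 58*157 = 9106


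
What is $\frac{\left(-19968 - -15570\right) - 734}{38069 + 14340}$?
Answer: $- \frac{5132}{52409} \approx -0.097922$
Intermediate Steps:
$\frac{\left(-19968 - -15570\right) - 734}{38069 + 14340} = \frac{\left(-19968 + 15570\right) - 734}{52409} = \left(-4398 - 734\right) \frac{1}{52409} = \left(-5132\right) \frac{1}{52409} = - \frac{5132}{52409}$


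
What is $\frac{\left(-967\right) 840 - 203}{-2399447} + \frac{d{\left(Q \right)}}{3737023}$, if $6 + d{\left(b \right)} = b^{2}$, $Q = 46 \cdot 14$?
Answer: $\frac{4031390312419}{8966788626281} \approx 0.44959$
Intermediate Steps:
$Q = 644$
$d{\left(b \right)} = -6 + b^{2}$
$\frac{\left(-967\right) 840 - 203}{-2399447} + \frac{d{\left(Q \right)}}{3737023} = \frac{\left(-967\right) 840 - 203}{-2399447} + \frac{-6 + 644^{2}}{3737023} = \left(-812280 - 203\right) \left(- \frac{1}{2399447}\right) + \left(-6 + 414736\right) \frac{1}{3737023} = \left(-812483\right) \left(- \frac{1}{2399447}\right) + 414730 \cdot \frac{1}{3737023} = \frac{812483}{2399447} + \frac{414730}{3737023} = \frac{4031390312419}{8966788626281}$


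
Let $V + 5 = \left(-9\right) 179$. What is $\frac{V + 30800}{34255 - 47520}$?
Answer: $- \frac{29184}{13265} \approx -2.2001$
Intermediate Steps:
$V = -1616$ ($V = -5 - 1611 = -1616$)
$\frac{V + 30800}{34255 - 47520} = \frac{-1616 + 30800}{34255 - 47520} = \frac{29184}{-13265} = 29184 \left(- \frac{1}{13265}\right) = - \frac{29184}{13265}$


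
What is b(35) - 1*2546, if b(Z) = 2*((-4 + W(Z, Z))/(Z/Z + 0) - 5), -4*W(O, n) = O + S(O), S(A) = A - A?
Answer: -5163/2 ≈ -2581.5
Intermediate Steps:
S(A) = 0
W(O, n) = -O/4 (W(O, n) = -(O + 0)/4 = -O/4)
b(Z) = -18 - Z/2 (b(Z) = 2*((-4 - Z/4)/(Z/Z + 0) - 5) = 2*((-4 - Z/4)/(1 + 0) - 5) = 2*((-4 - Z/4)/1 - 5) = 2*((-4 - Z/4)*1 - 5) = 2*((-4 - Z/4) - 5) = 2*(-9 - Z/4) = -18 - Z/2)
b(35) - 1*2546 = (-18 - ½*35) - 1*2546 = (-18 - 35/2) - 2546 = -71/2 - 2546 = -5163/2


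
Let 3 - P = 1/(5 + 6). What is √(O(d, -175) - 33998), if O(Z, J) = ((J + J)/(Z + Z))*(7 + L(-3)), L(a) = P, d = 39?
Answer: I*√6265209093/429 ≈ 184.51*I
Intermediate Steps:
P = 32/11 (P = 3 - 1/(5 + 6) = 3 - 1/11 = 32/11 ≈ 2.9091)
L(a) = 32/11
O(Z, J) = 109*J/(11*Z) (O(Z, J) = ((J + J)/(Z + Z))*(7 + 32/11) = ((2*J)/((2*Z)))*(109/11) = ((2*J)*(1/(2*Z)))*(109/11) = (J/Z)*(109/11) = 109*J/(11*Z))
√(O(d, -175) - 33998) = √((109/11)*(-175)/39 - 33998) = √((109/11)*(-175)*(1/39) - 33998) = √(-19075/429 - 33998) = √(-14604217/429) = I*√6265209093/429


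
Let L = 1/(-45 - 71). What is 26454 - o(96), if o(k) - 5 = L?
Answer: 3068085/116 ≈ 26449.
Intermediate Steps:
L = -1/116 (L = 1/(-116) = -1/116 ≈ -0.0086207)
o(k) = 579/116 (o(k) = 5 - 1/116 = 579/116)
26454 - o(96) = 26454 - 1*579/116 = 26454 - 579/116 = 3068085/116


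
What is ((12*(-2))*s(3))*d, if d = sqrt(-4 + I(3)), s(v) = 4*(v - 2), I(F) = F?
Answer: -96*I ≈ -96.0*I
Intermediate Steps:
s(v) = -8 + 4*v (s(v) = 4*(-2 + v) = -8 + 4*v)
d = I (d = sqrt(-4 + 3) = sqrt(-1) = I ≈ 1.0*I)
((12*(-2))*s(3))*d = ((12*(-2))*(-8 + 4*3))*I = (-24*(-8 + 12))*I = (-24*4)*I = -96*I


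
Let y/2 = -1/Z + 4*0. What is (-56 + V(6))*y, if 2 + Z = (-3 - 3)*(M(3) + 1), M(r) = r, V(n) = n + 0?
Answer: -50/13 ≈ -3.8462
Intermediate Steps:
V(n) = n
Z = -26 (Z = -2 + (-3 - 3)*(3 + 1) = -2 - 6*4 = -2 - 24 = -26)
y = 1/13 (y = 2*(-1/(-26) + 4*0) = 2*(-1*(-1/26) + 0) = 2*(1/26 + 0) = 2*(1/26) = 1/13 ≈ 0.076923)
(-56 + V(6))*y = (-56 + 6)*(1/13) = -50*1/13 = -50/13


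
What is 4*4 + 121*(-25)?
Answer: -3009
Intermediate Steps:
4*4 + 121*(-25) = 16 - 3025 = -3009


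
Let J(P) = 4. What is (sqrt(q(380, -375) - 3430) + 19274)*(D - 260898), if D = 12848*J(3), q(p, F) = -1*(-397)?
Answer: -4038018644 - 628518*I*sqrt(337) ≈ -4.038e+9 - 1.1538e+7*I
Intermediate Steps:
q(p, F) = 397
D = 51392 (D = 12848*4 = 51392)
(sqrt(q(380, -375) - 3430) + 19274)*(D - 260898) = (sqrt(397 - 3430) + 19274)*(51392 - 260898) = (sqrt(-3033) + 19274)*(-209506) = (3*I*sqrt(337) + 19274)*(-209506) = (19274 + 3*I*sqrt(337))*(-209506) = -4038018644 - 628518*I*sqrt(337)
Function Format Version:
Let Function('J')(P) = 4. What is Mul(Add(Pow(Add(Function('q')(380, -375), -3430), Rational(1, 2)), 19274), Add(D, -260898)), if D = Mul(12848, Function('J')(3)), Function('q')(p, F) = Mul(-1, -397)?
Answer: Add(-4038018644, Mul(-628518, I, Pow(337, Rational(1, 2)))) ≈ Add(-4.0380e+9, Mul(-1.1538e+7, I))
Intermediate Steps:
Function('q')(p, F) = 397
D = 51392 (D = Mul(12848, 4) = 51392)
Mul(Add(Pow(Add(Function('q')(380, -375), -3430), Rational(1, 2)), 19274), Add(D, -260898)) = Mul(Add(Pow(Add(397, -3430), Rational(1, 2)), 19274), Add(51392, -260898)) = Mul(Add(Pow(-3033, Rational(1, 2)), 19274), -209506) = Mul(Add(Mul(3, I, Pow(337, Rational(1, 2))), 19274), -209506) = Mul(Add(19274, Mul(3, I, Pow(337, Rational(1, 2)))), -209506) = Add(-4038018644, Mul(-628518, I, Pow(337, Rational(1, 2))))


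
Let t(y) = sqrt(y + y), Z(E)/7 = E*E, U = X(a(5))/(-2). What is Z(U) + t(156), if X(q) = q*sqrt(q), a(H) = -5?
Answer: -875/4 + 2*sqrt(78) ≈ -201.09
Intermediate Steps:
X(q) = q**(3/2)
U = 5*I*sqrt(5)/2 (U = (-5)**(3/2)/(-2) = -5*I*sqrt(5)*(-1/2) = 5*I*sqrt(5)/2 ≈ 5.5902*I)
Z(E) = 7*E**2 (Z(E) = 7*(E*E) = 7*E**2)
t(y) = sqrt(2)*sqrt(y) (t(y) = sqrt(2*y) = sqrt(2)*sqrt(y))
Z(U) + t(156) = 7*(5*I*sqrt(5)/2)**2 + sqrt(2)*sqrt(156) = 7*(-125/4) + sqrt(2)*(2*sqrt(39)) = -875/4 + 2*sqrt(78)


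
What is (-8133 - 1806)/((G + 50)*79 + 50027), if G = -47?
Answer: -9939/50264 ≈ -0.19774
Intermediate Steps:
(-8133 - 1806)/((G + 50)*79 + 50027) = (-8133 - 1806)/((-47 + 50)*79 + 50027) = -9939/(3*79 + 50027) = -9939/(237 + 50027) = -9939/50264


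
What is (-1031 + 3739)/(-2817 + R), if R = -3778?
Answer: -2708/6595 ≈ -0.41061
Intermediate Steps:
(-1031 + 3739)/(-2817 + R) = (-1031 + 3739)/(-2817 - 3778) = 2708/(-6595) = 2708*(-1/6595) = -2708/6595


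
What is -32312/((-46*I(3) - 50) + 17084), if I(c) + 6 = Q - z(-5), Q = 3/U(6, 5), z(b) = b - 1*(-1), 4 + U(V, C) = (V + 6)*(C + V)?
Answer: -2067968/1095995 ≈ -1.8868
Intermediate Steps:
U(V, C) = -4 + (6 + V)*(C + V) (U(V, C) = -4 + (V + 6)*(C + V) = -4 + (6 + V)*(C + V))
z(b) = 1 + b (z(b) = b + 1 = 1 + b)
Q = 3/128 (Q = 3/(-4 + 6² + 6*5 + 6*6 + 5*6) = 3/(-4 + 36 + 30 + 36 + 30) = 3/128 ≈ 0.023438)
I(c) = -253/128 (I(c) = -6 + (3/128 - (1 - 5)) = -6 + (3/128 - 1*(-4)) = -6 + (3/128 + 4) = -6 + 515/128 = -253/128)
-32312/((-46*I(3) - 50) + 17084) = -32312/((-46*(-253/128) - 50) + 17084) = -32312/((5819/64 - 50) + 17084) = -32312/(2619/64 + 17084) = -32312/1095995/64 = -32312*64/1095995 = -2067968/1095995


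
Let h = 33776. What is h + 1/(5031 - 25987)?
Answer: 707809855/20956 ≈ 33776.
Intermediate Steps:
h + 1/(5031 - 25987) = 33776 + 1/(5031 - 25987) = 33776 + 1/(-20956) = 33776 - 1/20956 = 707809855/20956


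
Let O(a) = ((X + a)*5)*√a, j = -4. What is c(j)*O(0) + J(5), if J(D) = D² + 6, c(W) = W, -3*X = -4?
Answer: 31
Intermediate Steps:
X = 4/3 (X = -⅓*(-4) = 4/3 ≈ 1.3333)
O(a) = √a*(20/3 + 5*a) (O(a) = ((4/3 + a)*5)*√a = (20/3 + 5*a)*√a = √a*(20/3 + 5*a))
J(D) = 6 + D²
c(j)*O(0) + J(5) = -4*√0*(20/3 + 5*0) + (6 + 5²) = -0*(20/3 + 0) + (6 + 25) = -0*20/3 + 31 = -4*0 + 31 = 0 + 31 = 31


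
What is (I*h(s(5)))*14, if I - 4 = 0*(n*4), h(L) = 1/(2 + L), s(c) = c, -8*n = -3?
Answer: 8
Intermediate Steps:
n = 3/8 (n = -⅛*(-3) = 3/8 ≈ 0.37500)
I = 4 (I = 4 + 0*((3/8)*4) = 4 + 0*(3/2) = 4 + 0 = 4)
(I*h(s(5)))*14 = (4/(2 + 5))*14 = (4/7)*14 = 8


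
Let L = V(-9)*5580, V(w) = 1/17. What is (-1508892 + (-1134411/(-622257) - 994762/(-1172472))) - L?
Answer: -3119764361624194189/2067140243028 ≈ -1.5092e+6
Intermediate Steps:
V(w) = 1/17
L = 5580/17 (L = (1/17)*5580 = 5580/17 ≈ 328.24)
(-1508892 + (-1134411/(-622257) - 994762/(-1172472))) - L = (-1508892 + (-1134411/(-622257) - 994762/(-1172472))) - 1*5580/17 = (-1508892 + (-1134411*(-1/622257) - 994762*(-1/1172472))) - 5580/17 = (-1508892 + (378137/207419 + 497381/586236)) - 5580/17 = (-1508892 + 324843791971/121596484884) - 5580/17 = -183475638425796557/121596484884 - 5580/17 = -3119764361624194189/2067140243028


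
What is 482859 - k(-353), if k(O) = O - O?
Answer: 482859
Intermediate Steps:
k(O) = 0
482859 - k(-353) = 482859 - 1*0 = 482859 + 0 = 482859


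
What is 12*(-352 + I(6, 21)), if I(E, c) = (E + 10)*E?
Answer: -3072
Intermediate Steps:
I(E, c) = E*(10 + E) (I(E, c) = (10 + E)*E = E*(10 + E))
12*(-352 + I(6, 21)) = 12*(-352 + 6*(10 + 6)) = 12*(-352 + 6*16) = 12*(-352 + 96) = 12*(-256) = -3072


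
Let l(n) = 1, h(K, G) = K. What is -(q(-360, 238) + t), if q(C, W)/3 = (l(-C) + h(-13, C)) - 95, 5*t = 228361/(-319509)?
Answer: 513040306/1597545 ≈ 321.14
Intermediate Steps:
t = -228361/1597545 (t = (228361/(-319509))/5 = (228361*(-1/319509))/5 = (1/5)*(-228361/319509) = -228361/1597545 ≈ -0.14295)
q(C, W) = -321 (q(C, W) = 3*((1 - 13) - 95) = 3*(-12 - 95) = 3*(-107) = -321)
-(q(-360, 238) + t) = -(-321 - 228361/1597545) = -1*(-513040306/1597545) = 513040306/1597545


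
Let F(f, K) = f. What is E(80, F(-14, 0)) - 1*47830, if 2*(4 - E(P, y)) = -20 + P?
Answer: -47856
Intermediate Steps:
E(P, y) = 14 - P/2 (E(P, y) = 4 - (-20 + P)/2 = 4 + (10 - P/2) = 14 - P/2)
E(80, F(-14, 0)) - 1*47830 = (14 - 1/2*80) - 1*47830 = (14 - 40) - 47830 = -26 - 47830 = -47856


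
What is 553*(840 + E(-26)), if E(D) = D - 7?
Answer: 446271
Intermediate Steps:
E(D) = -7 + D
553*(840 + E(-26)) = 553*(840 + (-7 - 26)) = 553*(840 - 33) = 553*807 = 446271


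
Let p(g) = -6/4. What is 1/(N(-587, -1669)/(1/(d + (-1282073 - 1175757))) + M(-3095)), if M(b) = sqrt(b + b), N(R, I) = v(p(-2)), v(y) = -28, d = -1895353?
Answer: 60944562/7428479274746783 - I*sqrt(6190)/14856958549493566 ≈ 8.2042e-9 - 5.2956e-15*I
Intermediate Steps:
p(g) = -3/2 (p(g) = -6*1/4 = -3/2)
N(R, I) = -28
M(b) = sqrt(2)*sqrt(b) (M(b) = sqrt(2*b) = sqrt(2)*sqrt(b))
1/(N(-587, -1669)/(1/(d + (-1282073 - 1175757))) + M(-3095)) = 1/(-28/(1/(-1895353 + (-1282073 - 1175757))) + sqrt(2)*sqrt(-3095)) = 1/(-28/(1/(-1895353 - 2457830)) + sqrt(2)*(I*sqrt(3095))) = 1/(-28/(1/(-4353183)) + I*sqrt(6190)) = 1/(-28/(-1/4353183) + I*sqrt(6190)) = 1/(-28*(-4353183) + I*sqrt(6190)) = 1/(121889124 + I*sqrt(6190))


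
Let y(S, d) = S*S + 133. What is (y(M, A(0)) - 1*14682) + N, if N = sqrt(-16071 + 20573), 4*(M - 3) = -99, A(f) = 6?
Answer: -225215/16 + sqrt(4502) ≈ -14009.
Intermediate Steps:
M = -87/4 (M = 3 + (1/4)*(-99) = 3 - 99/4 = -87/4 ≈ -21.750)
y(S, d) = 133 + S**2 (y(S, d) = S**2 + 133 = 133 + S**2)
N = sqrt(4502) ≈ 67.097
(y(M, A(0)) - 1*14682) + N = ((133 + (-87/4)**2) - 1*14682) + sqrt(4502) = ((133 + 7569/16) - 14682) + sqrt(4502) = (9697/16 - 14682) + sqrt(4502) = -225215/16 + sqrt(4502)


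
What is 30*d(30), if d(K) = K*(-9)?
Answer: -8100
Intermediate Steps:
d(K) = -9*K
30*d(30) = 30*(-9*30) = 30*(-270) = -8100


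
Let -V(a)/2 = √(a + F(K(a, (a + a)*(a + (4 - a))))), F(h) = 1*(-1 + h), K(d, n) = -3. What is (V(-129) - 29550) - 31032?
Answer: -60582 - 2*I*√133 ≈ -60582.0 - 23.065*I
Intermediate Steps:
F(h) = -1 + h
V(a) = -2*√(-4 + a) (V(a) = -2*√(a + (-1 - 3)) = -2*√(a - 4) = -2*√(-4 + a))
(V(-129) - 29550) - 31032 = (-2*√(-4 - 129) - 29550) - 31032 = (-2*I*√133 - 29550) - 31032 = (-29550 - 2*I*√133) - 31032 = -60582 - 2*I*√133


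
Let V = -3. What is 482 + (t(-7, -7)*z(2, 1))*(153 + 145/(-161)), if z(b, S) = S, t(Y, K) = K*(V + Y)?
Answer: 255966/23 ≈ 11129.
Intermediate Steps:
t(Y, K) = K*(-3 + Y)
482 + (t(-7, -7)*z(2, 1))*(153 + 145/(-161)) = 482 + (-7*(-3 - 7)*1)*(153 + 145/(-161)) = 482 + (-7*(-10)*1)*(153 + 145*(-1/161)) = 482 + (70*1)*(153 - 145/161) = 482 + 70*(24488/161) = 482 + 244880/23 = 255966/23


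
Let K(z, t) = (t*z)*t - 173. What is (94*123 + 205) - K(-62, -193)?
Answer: 2321378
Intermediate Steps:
K(z, t) = -173 + z*t² (K(z, t) = z*t² - 173 = -173 + z*t²)
(94*123 + 205) - K(-62, -193) = (94*123 + 205) - (-173 - 62*(-193)²) = (11562 + 205) - (-173 - 62*37249) = 11767 - (-173 - 2309438) = 11767 - 1*(-2309611) = 11767 + 2309611 = 2321378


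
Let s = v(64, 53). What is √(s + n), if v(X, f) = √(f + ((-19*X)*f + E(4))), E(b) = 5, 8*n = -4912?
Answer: √(-614 + I*√64390) ≈ 5.0184 + 25.282*I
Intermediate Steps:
n = -614 (n = (⅛)*(-4912) = -614)
v(X, f) = √(5 + f - 19*X*f) (v(X, f) = √(f + ((-19*X)*f + 5)) = √(f + (-19*X*f + 5)) = √(f + (5 - 19*X*f)) = √(5 + f - 19*X*f))
s = I*√64390 (s = √(5 + 53 - 19*64*53) = √(5 + 53 - 64448) = √(-64390) = I*√64390 ≈ 253.75*I)
√(s + n) = √(I*√64390 - 614) = √(-614 + I*√64390)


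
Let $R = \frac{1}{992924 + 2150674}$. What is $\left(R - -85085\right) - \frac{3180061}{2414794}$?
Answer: $\frac{161470571313271084}{1897785397203} \approx 85084.0$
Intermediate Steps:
$R = \frac{1}{3143598} \approx 3.1811 \cdot 10^{-7}$
$\left(R - -85085\right) - \frac{3180061}{2414794} = \left(\frac{1}{3143598} - -85085\right) - \frac{3180061}{2414794} = \left(\frac{1}{3143598} + 85085\right) - \frac{3180061}{2414794} = \frac{267473035831}{3143598} - \frac{3180061}{2414794} = \frac{161470571313271084}{1897785397203}$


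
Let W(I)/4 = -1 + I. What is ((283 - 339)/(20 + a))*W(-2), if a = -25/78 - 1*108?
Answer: -52416/6889 ≈ -7.6087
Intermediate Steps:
W(I) = -4 + 4*I (W(I) = 4*(-1 + I) = -4 + 4*I)
a = -8449/78 (a = -25*1/78 - 108 = -25/78 - 108 = -8449/78 ≈ -108.32)
((283 - 339)/(20 + a))*W(-2) = ((283 - 339)/(20 - 8449/78))*(-4 + 4*(-2)) = (-56/(-6889/78))*(-4 - 8) = -56*(-78/6889)*(-12) = (4368/6889)*(-12) = -52416/6889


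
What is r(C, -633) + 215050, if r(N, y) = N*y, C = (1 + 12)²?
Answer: 108073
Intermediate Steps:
C = 169 (C = 13² = 169)
r(C, -633) + 215050 = 169*(-633) + 215050 = -106977 + 215050 = 108073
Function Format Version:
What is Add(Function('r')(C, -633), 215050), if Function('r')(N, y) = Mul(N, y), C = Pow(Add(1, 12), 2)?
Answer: 108073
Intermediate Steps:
C = 169 (C = Pow(13, 2) = 169)
Add(Function('r')(C, -633), 215050) = Add(Mul(169, -633), 215050) = Add(-106977, 215050) = 108073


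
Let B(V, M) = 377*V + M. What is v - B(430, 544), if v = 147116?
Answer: -15538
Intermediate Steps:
B(V, M) = M + 377*V
v - B(430, 544) = 147116 - (544 + 377*430) = 147116 - (544 + 162110) = 147116 - 1*162654 = 147116 - 162654 = -15538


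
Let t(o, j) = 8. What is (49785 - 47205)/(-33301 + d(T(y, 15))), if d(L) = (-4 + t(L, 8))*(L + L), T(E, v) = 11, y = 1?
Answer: -860/11071 ≈ -0.077680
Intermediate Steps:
d(L) = 8*L (d(L) = (-4 + 8)*(L + L) = 4*(2*L) = 8*L)
(49785 - 47205)/(-33301 + d(T(y, 15))) = (49785 - 47205)/(-33301 + 8*11) = 2580/(-33301 + 88) = 2580/(-33213) = 2580*(-1/33213) = -860/11071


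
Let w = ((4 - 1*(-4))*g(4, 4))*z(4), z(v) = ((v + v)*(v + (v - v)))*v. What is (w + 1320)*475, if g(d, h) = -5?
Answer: -1805000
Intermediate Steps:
z(v) = 2*v³ (z(v) = ((2*v)*(v + 0))*v = ((2*v)*v)*v = (2*v²)*v = 2*v³)
w = -5120 (w = ((4 - 1*(-4))*(-5))*(2*4³) = ((4 + 4)*(-5))*(2*64) = (8*(-5))*128 = -40*128 = -5120)
(w + 1320)*475 = (-5120 + 1320)*475 = -3800*475 = -1805000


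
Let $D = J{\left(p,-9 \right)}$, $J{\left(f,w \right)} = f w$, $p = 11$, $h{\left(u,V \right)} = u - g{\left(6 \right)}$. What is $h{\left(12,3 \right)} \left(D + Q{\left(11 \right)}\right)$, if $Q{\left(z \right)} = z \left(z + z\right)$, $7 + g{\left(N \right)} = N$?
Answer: $1859$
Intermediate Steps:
$g{\left(N \right)} = -7 + N$
$h{\left(u,V \right)} = 1 + u$ ($h{\left(u,V \right)} = u - \left(-7 + 6\right) = u - -1 = u + 1 = 1 + u$)
$Q{\left(z \right)} = 2 z^{2}$ ($Q{\left(z \right)} = z 2 z = 2 z^{2}$)
$D = -99$ ($D = 11 \left(-9\right) = -99$)
$h{\left(12,3 \right)} \left(D + Q{\left(11 \right)}\right) = \left(1 + 12\right) \left(-99 + 2 \cdot 11^{2}\right) = 13 \left(-99 + 2 \cdot 121\right) = 13 \left(-99 + 242\right) = 13 \cdot 143 = 1859$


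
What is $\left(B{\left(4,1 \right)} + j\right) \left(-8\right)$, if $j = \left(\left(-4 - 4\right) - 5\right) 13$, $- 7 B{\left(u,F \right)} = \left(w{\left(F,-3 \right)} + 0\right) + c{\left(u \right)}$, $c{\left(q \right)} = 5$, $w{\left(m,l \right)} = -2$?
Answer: $\frac{9488}{7} \approx 1355.4$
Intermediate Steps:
$B{\left(u,F \right)} = - \frac{3}{7}$ ($B{\left(u,F \right)} = - \frac{\left(-2 + 0\right) + 5}{7} = - \frac{-2 + 5}{7} = \left(- \frac{1}{7}\right) 3 = - \frac{3}{7}$)
$j = -169$ ($j = \left(\left(-4 - 4\right) - 5\right) 13 = \left(-8 - 5\right) 13 = \left(-13\right) 13 = -169$)
$\left(B{\left(4,1 \right)} + j\right) \left(-8\right) = \left(- \frac{3}{7} - 169\right) \left(-8\right) = \left(- \frac{1186}{7}\right) \left(-8\right) = \frac{9488}{7}$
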